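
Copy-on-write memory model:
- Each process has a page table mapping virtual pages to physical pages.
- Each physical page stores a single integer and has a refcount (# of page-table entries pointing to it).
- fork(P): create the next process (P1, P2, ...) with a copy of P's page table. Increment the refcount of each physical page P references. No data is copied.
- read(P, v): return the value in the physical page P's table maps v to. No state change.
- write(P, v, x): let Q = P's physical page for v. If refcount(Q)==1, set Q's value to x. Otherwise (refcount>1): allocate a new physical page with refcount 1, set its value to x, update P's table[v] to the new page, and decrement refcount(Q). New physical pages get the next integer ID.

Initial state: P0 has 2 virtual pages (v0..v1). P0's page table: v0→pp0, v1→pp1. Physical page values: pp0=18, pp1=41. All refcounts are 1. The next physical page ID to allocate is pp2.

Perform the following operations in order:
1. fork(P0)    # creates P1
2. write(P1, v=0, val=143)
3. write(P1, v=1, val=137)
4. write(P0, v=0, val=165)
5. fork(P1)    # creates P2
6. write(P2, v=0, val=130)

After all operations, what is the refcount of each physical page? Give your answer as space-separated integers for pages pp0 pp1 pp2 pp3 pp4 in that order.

Answer: 1 1 1 2 1

Derivation:
Op 1: fork(P0) -> P1. 2 ppages; refcounts: pp0:2 pp1:2
Op 2: write(P1, v0, 143). refcount(pp0)=2>1 -> COPY to pp2. 3 ppages; refcounts: pp0:1 pp1:2 pp2:1
Op 3: write(P1, v1, 137). refcount(pp1)=2>1 -> COPY to pp3. 4 ppages; refcounts: pp0:1 pp1:1 pp2:1 pp3:1
Op 4: write(P0, v0, 165). refcount(pp0)=1 -> write in place. 4 ppages; refcounts: pp0:1 pp1:1 pp2:1 pp3:1
Op 5: fork(P1) -> P2. 4 ppages; refcounts: pp0:1 pp1:1 pp2:2 pp3:2
Op 6: write(P2, v0, 130). refcount(pp2)=2>1 -> COPY to pp4. 5 ppages; refcounts: pp0:1 pp1:1 pp2:1 pp3:2 pp4:1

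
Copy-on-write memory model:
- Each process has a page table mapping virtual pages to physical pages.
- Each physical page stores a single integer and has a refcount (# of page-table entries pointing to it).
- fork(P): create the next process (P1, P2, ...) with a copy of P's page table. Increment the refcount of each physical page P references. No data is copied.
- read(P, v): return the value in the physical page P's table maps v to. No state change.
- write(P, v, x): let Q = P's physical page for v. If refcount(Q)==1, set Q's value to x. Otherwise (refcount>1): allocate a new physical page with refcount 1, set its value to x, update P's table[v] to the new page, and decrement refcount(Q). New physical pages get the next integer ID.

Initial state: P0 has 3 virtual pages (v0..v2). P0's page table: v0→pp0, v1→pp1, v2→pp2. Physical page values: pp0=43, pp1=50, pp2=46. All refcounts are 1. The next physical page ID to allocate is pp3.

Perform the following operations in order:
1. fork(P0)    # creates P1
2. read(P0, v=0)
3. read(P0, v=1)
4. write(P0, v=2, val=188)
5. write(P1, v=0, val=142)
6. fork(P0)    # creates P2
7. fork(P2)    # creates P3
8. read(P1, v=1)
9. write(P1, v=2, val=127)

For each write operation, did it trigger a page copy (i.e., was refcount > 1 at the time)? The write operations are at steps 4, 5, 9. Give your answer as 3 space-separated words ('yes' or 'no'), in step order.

Op 1: fork(P0) -> P1. 3 ppages; refcounts: pp0:2 pp1:2 pp2:2
Op 2: read(P0, v0) -> 43. No state change.
Op 3: read(P0, v1) -> 50. No state change.
Op 4: write(P0, v2, 188). refcount(pp2)=2>1 -> COPY to pp3. 4 ppages; refcounts: pp0:2 pp1:2 pp2:1 pp3:1
Op 5: write(P1, v0, 142). refcount(pp0)=2>1 -> COPY to pp4. 5 ppages; refcounts: pp0:1 pp1:2 pp2:1 pp3:1 pp4:1
Op 6: fork(P0) -> P2. 5 ppages; refcounts: pp0:2 pp1:3 pp2:1 pp3:2 pp4:1
Op 7: fork(P2) -> P3. 5 ppages; refcounts: pp0:3 pp1:4 pp2:1 pp3:3 pp4:1
Op 8: read(P1, v1) -> 50. No state change.
Op 9: write(P1, v2, 127). refcount(pp2)=1 -> write in place. 5 ppages; refcounts: pp0:3 pp1:4 pp2:1 pp3:3 pp4:1

yes yes no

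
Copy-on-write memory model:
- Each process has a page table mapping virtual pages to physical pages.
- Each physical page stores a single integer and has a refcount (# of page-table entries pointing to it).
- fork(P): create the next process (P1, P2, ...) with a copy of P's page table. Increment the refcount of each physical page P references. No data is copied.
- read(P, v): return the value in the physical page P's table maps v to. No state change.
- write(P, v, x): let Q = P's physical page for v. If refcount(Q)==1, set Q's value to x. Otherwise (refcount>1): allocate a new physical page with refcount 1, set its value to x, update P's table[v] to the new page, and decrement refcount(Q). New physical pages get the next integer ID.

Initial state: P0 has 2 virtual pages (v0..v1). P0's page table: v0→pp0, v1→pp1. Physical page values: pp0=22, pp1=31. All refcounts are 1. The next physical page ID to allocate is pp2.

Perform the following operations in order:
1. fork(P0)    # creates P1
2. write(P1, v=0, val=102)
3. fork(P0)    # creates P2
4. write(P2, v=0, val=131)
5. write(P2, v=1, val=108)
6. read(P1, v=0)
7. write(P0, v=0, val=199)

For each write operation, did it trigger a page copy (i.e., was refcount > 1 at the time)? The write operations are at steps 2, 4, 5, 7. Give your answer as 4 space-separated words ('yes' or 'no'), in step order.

Op 1: fork(P0) -> P1. 2 ppages; refcounts: pp0:2 pp1:2
Op 2: write(P1, v0, 102). refcount(pp0)=2>1 -> COPY to pp2. 3 ppages; refcounts: pp0:1 pp1:2 pp2:1
Op 3: fork(P0) -> P2. 3 ppages; refcounts: pp0:2 pp1:3 pp2:1
Op 4: write(P2, v0, 131). refcount(pp0)=2>1 -> COPY to pp3. 4 ppages; refcounts: pp0:1 pp1:3 pp2:1 pp3:1
Op 5: write(P2, v1, 108). refcount(pp1)=3>1 -> COPY to pp4. 5 ppages; refcounts: pp0:1 pp1:2 pp2:1 pp3:1 pp4:1
Op 6: read(P1, v0) -> 102. No state change.
Op 7: write(P0, v0, 199). refcount(pp0)=1 -> write in place. 5 ppages; refcounts: pp0:1 pp1:2 pp2:1 pp3:1 pp4:1

yes yes yes no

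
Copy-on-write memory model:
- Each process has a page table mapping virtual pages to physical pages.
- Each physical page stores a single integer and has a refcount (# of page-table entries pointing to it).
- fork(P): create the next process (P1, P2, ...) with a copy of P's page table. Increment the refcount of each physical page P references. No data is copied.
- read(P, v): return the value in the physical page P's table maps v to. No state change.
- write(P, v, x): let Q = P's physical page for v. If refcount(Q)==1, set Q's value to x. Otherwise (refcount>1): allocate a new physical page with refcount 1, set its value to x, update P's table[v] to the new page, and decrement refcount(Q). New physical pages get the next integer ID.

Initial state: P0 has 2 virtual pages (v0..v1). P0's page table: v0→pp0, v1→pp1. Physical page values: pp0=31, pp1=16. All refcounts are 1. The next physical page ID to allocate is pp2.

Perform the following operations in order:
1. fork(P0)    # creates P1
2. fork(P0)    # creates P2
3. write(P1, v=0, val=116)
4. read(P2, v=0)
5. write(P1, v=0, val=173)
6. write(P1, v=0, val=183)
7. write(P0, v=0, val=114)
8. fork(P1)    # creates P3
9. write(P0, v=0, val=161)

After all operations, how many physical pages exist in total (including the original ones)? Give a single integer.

Op 1: fork(P0) -> P1. 2 ppages; refcounts: pp0:2 pp1:2
Op 2: fork(P0) -> P2. 2 ppages; refcounts: pp0:3 pp1:3
Op 3: write(P1, v0, 116). refcount(pp0)=3>1 -> COPY to pp2. 3 ppages; refcounts: pp0:2 pp1:3 pp2:1
Op 4: read(P2, v0) -> 31. No state change.
Op 5: write(P1, v0, 173). refcount(pp2)=1 -> write in place. 3 ppages; refcounts: pp0:2 pp1:3 pp2:1
Op 6: write(P1, v0, 183). refcount(pp2)=1 -> write in place. 3 ppages; refcounts: pp0:2 pp1:3 pp2:1
Op 7: write(P0, v0, 114). refcount(pp0)=2>1 -> COPY to pp3. 4 ppages; refcounts: pp0:1 pp1:3 pp2:1 pp3:1
Op 8: fork(P1) -> P3. 4 ppages; refcounts: pp0:1 pp1:4 pp2:2 pp3:1
Op 9: write(P0, v0, 161). refcount(pp3)=1 -> write in place. 4 ppages; refcounts: pp0:1 pp1:4 pp2:2 pp3:1

Answer: 4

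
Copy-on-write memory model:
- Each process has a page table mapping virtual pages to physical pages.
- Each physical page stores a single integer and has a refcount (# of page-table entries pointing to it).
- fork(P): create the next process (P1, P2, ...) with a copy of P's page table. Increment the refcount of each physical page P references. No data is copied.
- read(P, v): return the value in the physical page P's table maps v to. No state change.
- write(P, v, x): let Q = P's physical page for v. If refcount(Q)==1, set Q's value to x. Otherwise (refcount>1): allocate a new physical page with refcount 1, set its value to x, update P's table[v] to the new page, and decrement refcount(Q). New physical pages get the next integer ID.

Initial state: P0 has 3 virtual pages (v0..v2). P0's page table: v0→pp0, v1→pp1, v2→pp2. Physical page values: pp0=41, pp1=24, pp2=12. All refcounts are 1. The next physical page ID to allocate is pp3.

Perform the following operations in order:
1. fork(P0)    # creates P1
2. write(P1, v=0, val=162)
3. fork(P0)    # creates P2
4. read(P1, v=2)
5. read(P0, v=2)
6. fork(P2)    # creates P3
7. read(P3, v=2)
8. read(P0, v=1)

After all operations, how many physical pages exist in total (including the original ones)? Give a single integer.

Op 1: fork(P0) -> P1. 3 ppages; refcounts: pp0:2 pp1:2 pp2:2
Op 2: write(P1, v0, 162). refcount(pp0)=2>1 -> COPY to pp3. 4 ppages; refcounts: pp0:1 pp1:2 pp2:2 pp3:1
Op 3: fork(P0) -> P2. 4 ppages; refcounts: pp0:2 pp1:3 pp2:3 pp3:1
Op 4: read(P1, v2) -> 12. No state change.
Op 5: read(P0, v2) -> 12. No state change.
Op 6: fork(P2) -> P3. 4 ppages; refcounts: pp0:3 pp1:4 pp2:4 pp3:1
Op 7: read(P3, v2) -> 12. No state change.
Op 8: read(P0, v1) -> 24. No state change.

Answer: 4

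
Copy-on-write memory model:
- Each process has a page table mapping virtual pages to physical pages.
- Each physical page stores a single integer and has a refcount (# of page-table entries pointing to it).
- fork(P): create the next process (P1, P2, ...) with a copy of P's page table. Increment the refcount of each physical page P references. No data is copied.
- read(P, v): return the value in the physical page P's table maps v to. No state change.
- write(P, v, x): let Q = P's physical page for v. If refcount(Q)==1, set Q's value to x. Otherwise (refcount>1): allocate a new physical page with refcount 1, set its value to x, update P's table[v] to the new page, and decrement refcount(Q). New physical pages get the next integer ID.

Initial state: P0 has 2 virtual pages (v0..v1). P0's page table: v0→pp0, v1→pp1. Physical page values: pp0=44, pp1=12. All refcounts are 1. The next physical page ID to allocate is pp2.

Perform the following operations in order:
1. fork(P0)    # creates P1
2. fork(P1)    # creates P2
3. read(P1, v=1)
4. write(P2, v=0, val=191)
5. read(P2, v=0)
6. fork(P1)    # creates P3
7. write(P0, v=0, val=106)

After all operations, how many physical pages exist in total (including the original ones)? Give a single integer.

Answer: 4

Derivation:
Op 1: fork(P0) -> P1. 2 ppages; refcounts: pp0:2 pp1:2
Op 2: fork(P1) -> P2. 2 ppages; refcounts: pp0:3 pp1:3
Op 3: read(P1, v1) -> 12. No state change.
Op 4: write(P2, v0, 191). refcount(pp0)=3>1 -> COPY to pp2. 3 ppages; refcounts: pp0:2 pp1:3 pp2:1
Op 5: read(P2, v0) -> 191. No state change.
Op 6: fork(P1) -> P3. 3 ppages; refcounts: pp0:3 pp1:4 pp2:1
Op 7: write(P0, v0, 106). refcount(pp0)=3>1 -> COPY to pp3. 4 ppages; refcounts: pp0:2 pp1:4 pp2:1 pp3:1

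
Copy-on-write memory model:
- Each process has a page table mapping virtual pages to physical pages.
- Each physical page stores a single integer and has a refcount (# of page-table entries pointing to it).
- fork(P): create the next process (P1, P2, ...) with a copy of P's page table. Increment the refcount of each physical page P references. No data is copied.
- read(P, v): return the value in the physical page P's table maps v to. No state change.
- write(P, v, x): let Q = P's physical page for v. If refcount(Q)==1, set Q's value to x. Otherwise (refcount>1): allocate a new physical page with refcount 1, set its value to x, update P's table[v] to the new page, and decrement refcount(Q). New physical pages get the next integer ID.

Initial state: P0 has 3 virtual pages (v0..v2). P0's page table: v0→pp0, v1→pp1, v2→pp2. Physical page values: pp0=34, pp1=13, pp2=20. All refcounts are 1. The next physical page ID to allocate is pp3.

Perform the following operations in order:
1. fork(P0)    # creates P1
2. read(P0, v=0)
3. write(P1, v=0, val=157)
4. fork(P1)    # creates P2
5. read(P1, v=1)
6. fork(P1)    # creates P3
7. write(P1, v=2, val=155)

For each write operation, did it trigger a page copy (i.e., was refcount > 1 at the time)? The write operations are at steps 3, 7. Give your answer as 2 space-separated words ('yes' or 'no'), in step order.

Op 1: fork(P0) -> P1. 3 ppages; refcounts: pp0:2 pp1:2 pp2:2
Op 2: read(P0, v0) -> 34. No state change.
Op 3: write(P1, v0, 157). refcount(pp0)=2>1 -> COPY to pp3. 4 ppages; refcounts: pp0:1 pp1:2 pp2:2 pp3:1
Op 4: fork(P1) -> P2. 4 ppages; refcounts: pp0:1 pp1:3 pp2:3 pp3:2
Op 5: read(P1, v1) -> 13. No state change.
Op 6: fork(P1) -> P3. 4 ppages; refcounts: pp0:1 pp1:4 pp2:4 pp3:3
Op 7: write(P1, v2, 155). refcount(pp2)=4>1 -> COPY to pp4. 5 ppages; refcounts: pp0:1 pp1:4 pp2:3 pp3:3 pp4:1

yes yes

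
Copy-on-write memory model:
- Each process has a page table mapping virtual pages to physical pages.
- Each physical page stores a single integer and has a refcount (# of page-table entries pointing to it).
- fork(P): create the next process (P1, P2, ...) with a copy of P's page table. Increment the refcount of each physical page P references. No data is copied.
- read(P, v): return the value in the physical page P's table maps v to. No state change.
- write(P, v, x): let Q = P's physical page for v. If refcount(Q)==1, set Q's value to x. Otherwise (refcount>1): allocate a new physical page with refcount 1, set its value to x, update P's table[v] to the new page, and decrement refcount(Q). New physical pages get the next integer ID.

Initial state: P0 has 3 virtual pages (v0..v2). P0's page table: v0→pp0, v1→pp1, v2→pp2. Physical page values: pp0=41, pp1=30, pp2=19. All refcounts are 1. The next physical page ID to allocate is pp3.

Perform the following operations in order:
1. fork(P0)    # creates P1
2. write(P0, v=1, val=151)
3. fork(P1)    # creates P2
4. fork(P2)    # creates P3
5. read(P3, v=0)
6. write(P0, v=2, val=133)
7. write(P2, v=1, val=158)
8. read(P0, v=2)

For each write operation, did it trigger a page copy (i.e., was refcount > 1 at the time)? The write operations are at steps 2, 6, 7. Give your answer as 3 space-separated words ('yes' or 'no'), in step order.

Op 1: fork(P0) -> P1. 3 ppages; refcounts: pp0:2 pp1:2 pp2:2
Op 2: write(P0, v1, 151). refcount(pp1)=2>1 -> COPY to pp3. 4 ppages; refcounts: pp0:2 pp1:1 pp2:2 pp3:1
Op 3: fork(P1) -> P2. 4 ppages; refcounts: pp0:3 pp1:2 pp2:3 pp3:1
Op 4: fork(P2) -> P3. 4 ppages; refcounts: pp0:4 pp1:3 pp2:4 pp3:1
Op 5: read(P3, v0) -> 41. No state change.
Op 6: write(P0, v2, 133). refcount(pp2)=4>1 -> COPY to pp4. 5 ppages; refcounts: pp0:4 pp1:3 pp2:3 pp3:1 pp4:1
Op 7: write(P2, v1, 158). refcount(pp1)=3>1 -> COPY to pp5. 6 ppages; refcounts: pp0:4 pp1:2 pp2:3 pp3:1 pp4:1 pp5:1
Op 8: read(P0, v2) -> 133. No state change.

yes yes yes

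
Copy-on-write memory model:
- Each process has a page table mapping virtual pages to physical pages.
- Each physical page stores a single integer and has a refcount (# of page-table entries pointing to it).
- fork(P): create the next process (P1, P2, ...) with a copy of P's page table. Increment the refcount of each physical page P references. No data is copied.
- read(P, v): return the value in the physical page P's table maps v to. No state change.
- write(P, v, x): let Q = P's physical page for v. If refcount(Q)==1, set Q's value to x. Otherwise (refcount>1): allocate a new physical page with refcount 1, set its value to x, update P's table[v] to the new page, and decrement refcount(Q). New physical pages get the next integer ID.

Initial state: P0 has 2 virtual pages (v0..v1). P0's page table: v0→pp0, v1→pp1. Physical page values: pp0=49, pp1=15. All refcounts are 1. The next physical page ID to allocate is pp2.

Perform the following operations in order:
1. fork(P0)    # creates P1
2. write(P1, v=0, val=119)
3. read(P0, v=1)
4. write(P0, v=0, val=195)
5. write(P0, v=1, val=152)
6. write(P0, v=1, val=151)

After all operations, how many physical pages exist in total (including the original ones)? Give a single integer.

Answer: 4

Derivation:
Op 1: fork(P0) -> P1. 2 ppages; refcounts: pp0:2 pp1:2
Op 2: write(P1, v0, 119). refcount(pp0)=2>1 -> COPY to pp2. 3 ppages; refcounts: pp0:1 pp1:2 pp2:1
Op 3: read(P0, v1) -> 15. No state change.
Op 4: write(P0, v0, 195). refcount(pp0)=1 -> write in place. 3 ppages; refcounts: pp0:1 pp1:2 pp2:1
Op 5: write(P0, v1, 152). refcount(pp1)=2>1 -> COPY to pp3. 4 ppages; refcounts: pp0:1 pp1:1 pp2:1 pp3:1
Op 6: write(P0, v1, 151). refcount(pp3)=1 -> write in place. 4 ppages; refcounts: pp0:1 pp1:1 pp2:1 pp3:1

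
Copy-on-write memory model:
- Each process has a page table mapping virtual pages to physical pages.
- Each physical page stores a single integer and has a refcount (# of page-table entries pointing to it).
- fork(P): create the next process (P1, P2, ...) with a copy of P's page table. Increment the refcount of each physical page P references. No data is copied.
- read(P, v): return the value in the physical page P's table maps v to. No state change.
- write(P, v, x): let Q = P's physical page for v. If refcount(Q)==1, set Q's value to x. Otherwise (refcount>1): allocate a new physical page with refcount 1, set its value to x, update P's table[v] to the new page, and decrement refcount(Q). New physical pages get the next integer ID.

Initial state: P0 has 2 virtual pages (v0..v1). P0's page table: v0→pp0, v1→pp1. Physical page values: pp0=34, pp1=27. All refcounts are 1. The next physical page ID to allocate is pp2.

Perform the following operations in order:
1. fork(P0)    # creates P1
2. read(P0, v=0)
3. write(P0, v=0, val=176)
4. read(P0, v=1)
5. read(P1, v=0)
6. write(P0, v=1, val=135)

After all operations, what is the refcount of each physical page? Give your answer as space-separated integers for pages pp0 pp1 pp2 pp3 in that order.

Answer: 1 1 1 1

Derivation:
Op 1: fork(P0) -> P1. 2 ppages; refcounts: pp0:2 pp1:2
Op 2: read(P0, v0) -> 34. No state change.
Op 3: write(P0, v0, 176). refcount(pp0)=2>1 -> COPY to pp2. 3 ppages; refcounts: pp0:1 pp1:2 pp2:1
Op 4: read(P0, v1) -> 27. No state change.
Op 5: read(P1, v0) -> 34. No state change.
Op 6: write(P0, v1, 135). refcount(pp1)=2>1 -> COPY to pp3. 4 ppages; refcounts: pp0:1 pp1:1 pp2:1 pp3:1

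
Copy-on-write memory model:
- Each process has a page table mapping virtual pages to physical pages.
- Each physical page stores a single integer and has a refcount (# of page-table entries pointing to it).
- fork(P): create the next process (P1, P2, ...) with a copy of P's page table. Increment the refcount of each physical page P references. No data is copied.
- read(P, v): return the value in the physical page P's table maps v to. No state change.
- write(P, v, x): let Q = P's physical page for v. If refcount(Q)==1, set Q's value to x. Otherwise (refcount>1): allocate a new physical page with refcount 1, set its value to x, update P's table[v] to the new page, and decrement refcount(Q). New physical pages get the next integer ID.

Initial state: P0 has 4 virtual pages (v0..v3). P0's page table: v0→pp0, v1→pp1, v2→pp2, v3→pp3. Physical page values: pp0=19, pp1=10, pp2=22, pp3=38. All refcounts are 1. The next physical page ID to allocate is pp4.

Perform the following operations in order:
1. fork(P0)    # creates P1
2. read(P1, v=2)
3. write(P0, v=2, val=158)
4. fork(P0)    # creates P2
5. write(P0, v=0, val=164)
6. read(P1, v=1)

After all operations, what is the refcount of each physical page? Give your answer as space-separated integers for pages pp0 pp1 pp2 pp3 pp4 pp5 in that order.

Answer: 2 3 1 3 2 1

Derivation:
Op 1: fork(P0) -> P1. 4 ppages; refcounts: pp0:2 pp1:2 pp2:2 pp3:2
Op 2: read(P1, v2) -> 22. No state change.
Op 3: write(P0, v2, 158). refcount(pp2)=2>1 -> COPY to pp4. 5 ppages; refcounts: pp0:2 pp1:2 pp2:1 pp3:2 pp4:1
Op 4: fork(P0) -> P2. 5 ppages; refcounts: pp0:3 pp1:3 pp2:1 pp3:3 pp4:2
Op 5: write(P0, v0, 164). refcount(pp0)=3>1 -> COPY to pp5. 6 ppages; refcounts: pp0:2 pp1:3 pp2:1 pp3:3 pp4:2 pp5:1
Op 6: read(P1, v1) -> 10. No state change.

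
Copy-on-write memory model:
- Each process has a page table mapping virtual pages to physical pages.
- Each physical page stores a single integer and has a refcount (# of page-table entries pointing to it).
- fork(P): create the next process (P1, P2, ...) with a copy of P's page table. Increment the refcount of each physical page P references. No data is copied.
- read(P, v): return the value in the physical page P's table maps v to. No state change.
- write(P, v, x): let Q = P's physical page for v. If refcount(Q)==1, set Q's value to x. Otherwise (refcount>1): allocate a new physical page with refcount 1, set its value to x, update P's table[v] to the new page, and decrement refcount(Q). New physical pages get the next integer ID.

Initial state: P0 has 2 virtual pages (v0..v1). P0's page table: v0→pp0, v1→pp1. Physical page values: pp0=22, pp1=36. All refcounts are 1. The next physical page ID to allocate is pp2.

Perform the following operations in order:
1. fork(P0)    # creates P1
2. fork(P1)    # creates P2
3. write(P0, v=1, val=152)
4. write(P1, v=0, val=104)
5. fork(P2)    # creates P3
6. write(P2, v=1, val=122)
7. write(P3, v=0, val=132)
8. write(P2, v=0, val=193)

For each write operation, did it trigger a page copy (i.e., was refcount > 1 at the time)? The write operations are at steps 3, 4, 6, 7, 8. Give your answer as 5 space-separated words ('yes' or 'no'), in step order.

Op 1: fork(P0) -> P1. 2 ppages; refcounts: pp0:2 pp1:2
Op 2: fork(P1) -> P2. 2 ppages; refcounts: pp0:3 pp1:3
Op 3: write(P0, v1, 152). refcount(pp1)=3>1 -> COPY to pp2. 3 ppages; refcounts: pp0:3 pp1:2 pp2:1
Op 4: write(P1, v0, 104). refcount(pp0)=3>1 -> COPY to pp3. 4 ppages; refcounts: pp0:2 pp1:2 pp2:1 pp3:1
Op 5: fork(P2) -> P3. 4 ppages; refcounts: pp0:3 pp1:3 pp2:1 pp3:1
Op 6: write(P2, v1, 122). refcount(pp1)=3>1 -> COPY to pp4. 5 ppages; refcounts: pp0:3 pp1:2 pp2:1 pp3:1 pp4:1
Op 7: write(P3, v0, 132). refcount(pp0)=3>1 -> COPY to pp5. 6 ppages; refcounts: pp0:2 pp1:2 pp2:1 pp3:1 pp4:1 pp5:1
Op 8: write(P2, v0, 193). refcount(pp0)=2>1 -> COPY to pp6. 7 ppages; refcounts: pp0:1 pp1:2 pp2:1 pp3:1 pp4:1 pp5:1 pp6:1

yes yes yes yes yes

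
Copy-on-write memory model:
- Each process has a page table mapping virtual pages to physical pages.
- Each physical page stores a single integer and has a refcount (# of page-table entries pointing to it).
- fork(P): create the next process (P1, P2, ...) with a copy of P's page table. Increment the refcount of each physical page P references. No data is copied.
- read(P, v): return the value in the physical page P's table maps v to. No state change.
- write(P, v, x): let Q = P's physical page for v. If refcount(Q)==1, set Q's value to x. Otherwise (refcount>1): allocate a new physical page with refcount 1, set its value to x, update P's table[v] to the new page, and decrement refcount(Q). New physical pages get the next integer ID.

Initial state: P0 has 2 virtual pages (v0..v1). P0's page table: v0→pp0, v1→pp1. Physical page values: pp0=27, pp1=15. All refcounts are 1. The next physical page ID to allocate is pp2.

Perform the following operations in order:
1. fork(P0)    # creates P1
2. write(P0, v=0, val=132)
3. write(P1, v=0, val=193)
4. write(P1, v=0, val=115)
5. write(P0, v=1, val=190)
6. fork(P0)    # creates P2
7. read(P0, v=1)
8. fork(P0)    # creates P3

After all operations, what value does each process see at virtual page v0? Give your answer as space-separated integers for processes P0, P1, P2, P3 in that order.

Answer: 132 115 132 132

Derivation:
Op 1: fork(P0) -> P1. 2 ppages; refcounts: pp0:2 pp1:2
Op 2: write(P0, v0, 132). refcount(pp0)=2>1 -> COPY to pp2. 3 ppages; refcounts: pp0:1 pp1:2 pp2:1
Op 3: write(P1, v0, 193). refcount(pp0)=1 -> write in place. 3 ppages; refcounts: pp0:1 pp1:2 pp2:1
Op 4: write(P1, v0, 115). refcount(pp0)=1 -> write in place. 3 ppages; refcounts: pp0:1 pp1:2 pp2:1
Op 5: write(P0, v1, 190). refcount(pp1)=2>1 -> COPY to pp3. 4 ppages; refcounts: pp0:1 pp1:1 pp2:1 pp3:1
Op 6: fork(P0) -> P2. 4 ppages; refcounts: pp0:1 pp1:1 pp2:2 pp3:2
Op 7: read(P0, v1) -> 190. No state change.
Op 8: fork(P0) -> P3. 4 ppages; refcounts: pp0:1 pp1:1 pp2:3 pp3:3
P0: v0 -> pp2 = 132
P1: v0 -> pp0 = 115
P2: v0 -> pp2 = 132
P3: v0 -> pp2 = 132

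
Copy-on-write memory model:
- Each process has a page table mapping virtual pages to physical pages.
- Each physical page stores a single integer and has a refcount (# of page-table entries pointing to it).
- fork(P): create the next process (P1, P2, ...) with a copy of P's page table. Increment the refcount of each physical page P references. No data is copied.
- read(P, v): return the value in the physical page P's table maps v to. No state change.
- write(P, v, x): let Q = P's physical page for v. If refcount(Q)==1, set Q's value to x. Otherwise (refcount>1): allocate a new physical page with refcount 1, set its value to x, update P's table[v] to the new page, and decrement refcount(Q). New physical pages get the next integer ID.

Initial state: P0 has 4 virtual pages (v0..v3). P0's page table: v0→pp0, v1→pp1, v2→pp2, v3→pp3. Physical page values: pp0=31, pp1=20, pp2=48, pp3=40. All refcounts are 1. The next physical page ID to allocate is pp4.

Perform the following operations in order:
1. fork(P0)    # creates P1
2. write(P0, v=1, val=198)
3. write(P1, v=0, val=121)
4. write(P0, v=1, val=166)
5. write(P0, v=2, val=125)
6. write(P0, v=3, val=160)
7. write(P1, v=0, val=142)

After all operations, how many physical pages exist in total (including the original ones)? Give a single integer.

Op 1: fork(P0) -> P1. 4 ppages; refcounts: pp0:2 pp1:2 pp2:2 pp3:2
Op 2: write(P0, v1, 198). refcount(pp1)=2>1 -> COPY to pp4. 5 ppages; refcounts: pp0:2 pp1:1 pp2:2 pp3:2 pp4:1
Op 3: write(P1, v0, 121). refcount(pp0)=2>1 -> COPY to pp5. 6 ppages; refcounts: pp0:1 pp1:1 pp2:2 pp3:2 pp4:1 pp5:1
Op 4: write(P0, v1, 166). refcount(pp4)=1 -> write in place. 6 ppages; refcounts: pp0:1 pp1:1 pp2:2 pp3:2 pp4:1 pp5:1
Op 5: write(P0, v2, 125). refcount(pp2)=2>1 -> COPY to pp6. 7 ppages; refcounts: pp0:1 pp1:1 pp2:1 pp3:2 pp4:1 pp5:1 pp6:1
Op 6: write(P0, v3, 160). refcount(pp3)=2>1 -> COPY to pp7. 8 ppages; refcounts: pp0:1 pp1:1 pp2:1 pp3:1 pp4:1 pp5:1 pp6:1 pp7:1
Op 7: write(P1, v0, 142). refcount(pp5)=1 -> write in place. 8 ppages; refcounts: pp0:1 pp1:1 pp2:1 pp3:1 pp4:1 pp5:1 pp6:1 pp7:1

Answer: 8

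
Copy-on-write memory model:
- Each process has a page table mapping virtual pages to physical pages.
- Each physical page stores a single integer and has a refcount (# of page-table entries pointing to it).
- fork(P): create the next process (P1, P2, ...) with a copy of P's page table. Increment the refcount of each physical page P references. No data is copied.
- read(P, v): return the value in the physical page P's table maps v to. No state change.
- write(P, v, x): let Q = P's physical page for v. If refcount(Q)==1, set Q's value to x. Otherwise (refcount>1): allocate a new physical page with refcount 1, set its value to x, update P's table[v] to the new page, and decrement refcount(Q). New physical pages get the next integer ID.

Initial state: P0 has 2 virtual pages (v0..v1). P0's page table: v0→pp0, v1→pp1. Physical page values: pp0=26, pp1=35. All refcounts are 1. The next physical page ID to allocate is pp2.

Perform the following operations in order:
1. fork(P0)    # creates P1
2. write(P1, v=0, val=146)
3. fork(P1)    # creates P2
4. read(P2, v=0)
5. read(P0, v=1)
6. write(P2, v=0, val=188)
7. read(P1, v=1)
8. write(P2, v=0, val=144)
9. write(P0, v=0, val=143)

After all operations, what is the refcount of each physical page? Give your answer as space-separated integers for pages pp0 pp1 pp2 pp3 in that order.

Op 1: fork(P0) -> P1. 2 ppages; refcounts: pp0:2 pp1:2
Op 2: write(P1, v0, 146). refcount(pp0)=2>1 -> COPY to pp2. 3 ppages; refcounts: pp0:1 pp1:2 pp2:1
Op 3: fork(P1) -> P2. 3 ppages; refcounts: pp0:1 pp1:3 pp2:2
Op 4: read(P2, v0) -> 146. No state change.
Op 5: read(P0, v1) -> 35. No state change.
Op 6: write(P2, v0, 188). refcount(pp2)=2>1 -> COPY to pp3. 4 ppages; refcounts: pp0:1 pp1:3 pp2:1 pp3:1
Op 7: read(P1, v1) -> 35. No state change.
Op 8: write(P2, v0, 144). refcount(pp3)=1 -> write in place. 4 ppages; refcounts: pp0:1 pp1:3 pp2:1 pp3:1
Op 9: write(P0, v0, 143). refcount(pp0)=1 -> write in place. 4 ppages; refcounts: pp0:1 pp1:3 pp2:1 pp3:1

Answer: 1 3 1 1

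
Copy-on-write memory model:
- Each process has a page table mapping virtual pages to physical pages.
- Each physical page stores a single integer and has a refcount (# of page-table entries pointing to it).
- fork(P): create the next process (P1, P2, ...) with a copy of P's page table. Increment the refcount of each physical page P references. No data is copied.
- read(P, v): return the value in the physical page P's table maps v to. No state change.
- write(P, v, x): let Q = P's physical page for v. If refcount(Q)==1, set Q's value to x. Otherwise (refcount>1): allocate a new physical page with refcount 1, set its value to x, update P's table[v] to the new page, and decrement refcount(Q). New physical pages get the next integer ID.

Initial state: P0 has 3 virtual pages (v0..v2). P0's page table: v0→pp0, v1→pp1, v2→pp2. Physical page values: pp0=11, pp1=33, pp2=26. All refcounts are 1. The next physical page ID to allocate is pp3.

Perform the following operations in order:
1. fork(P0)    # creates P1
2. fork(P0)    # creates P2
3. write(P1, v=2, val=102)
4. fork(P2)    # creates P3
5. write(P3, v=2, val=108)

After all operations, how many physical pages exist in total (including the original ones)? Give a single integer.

Op 1: fork(P0) -> P1. 3 ppages; refcounts: pp0:2 pp1:2 pp2:2
Op 2: fork(P0) -> P2. 3 ppages; refcounts: pp0:3 pp1:3 pp2:3
Op 3: write(P1, v2, 102). refcount(pp2)=3>1 -> COPY to pp3. 4 ppages; refcounts: pp0:3 pp1:3 pp2:2 pp3:1
Op 4: fork(P2) -> P3. 4 ppages; refcounts: pp0:4 pp1:4 pp2:3 pp3:1
Op 5: write(P3, v2, 108). refcount(pp2)=3>1 -> COPY to pp4. 5 ppages; refcounts: pp0:4 pp1:4 pp2:2 pp3:1 pp4:1

Answer: 5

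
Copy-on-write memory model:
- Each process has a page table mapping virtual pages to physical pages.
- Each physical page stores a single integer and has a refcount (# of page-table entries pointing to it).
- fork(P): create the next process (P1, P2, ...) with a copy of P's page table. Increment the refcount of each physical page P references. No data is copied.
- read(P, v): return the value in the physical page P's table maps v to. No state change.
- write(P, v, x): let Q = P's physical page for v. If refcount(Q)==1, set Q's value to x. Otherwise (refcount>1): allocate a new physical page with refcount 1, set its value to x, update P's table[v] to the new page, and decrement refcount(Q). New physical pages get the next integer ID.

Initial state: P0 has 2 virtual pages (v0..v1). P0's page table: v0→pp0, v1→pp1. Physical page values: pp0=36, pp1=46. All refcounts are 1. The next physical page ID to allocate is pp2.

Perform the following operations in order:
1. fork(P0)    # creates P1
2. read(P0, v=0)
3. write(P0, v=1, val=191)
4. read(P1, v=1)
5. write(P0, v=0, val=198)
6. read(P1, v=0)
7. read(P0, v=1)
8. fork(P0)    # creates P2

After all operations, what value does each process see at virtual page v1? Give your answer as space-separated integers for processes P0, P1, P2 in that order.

Op 1: fork(P0) -> P1. 2 ppages; refcounts: pp0:2 pp1:2
Op 2: read(P0, v0) -> 36. No state change.
Op 3: write(P0, v1, 191). refcount(pp1)=2>1 -> COPY to pp2. 3 ppages; refcounts: pp0:2 pp1:1 pp2:1
Op 4: read(P1, v1) -> 46. No state change.
Op 5: write(P0, v0, 198). refcount(pp0)=2>1 -> COPY to pp3. 4 ppages; refcounts: pp0:1 pp1:1 pp2:1 pp3:1
Op 6: read(P1, v0) -> 36. No state change.
Op 7: read(P0, v1) -> 191. No state change.
Op 8: fork(P0) -> P2. 4 ppages; refcounts: pp0:1 pp1:1 pp2:2 pp3:2
P0: v1 -> pp2 = 191
P1: v1 -> pp1 = 46
P2: v1 -> pp2 = 191

Answer: 191 46 191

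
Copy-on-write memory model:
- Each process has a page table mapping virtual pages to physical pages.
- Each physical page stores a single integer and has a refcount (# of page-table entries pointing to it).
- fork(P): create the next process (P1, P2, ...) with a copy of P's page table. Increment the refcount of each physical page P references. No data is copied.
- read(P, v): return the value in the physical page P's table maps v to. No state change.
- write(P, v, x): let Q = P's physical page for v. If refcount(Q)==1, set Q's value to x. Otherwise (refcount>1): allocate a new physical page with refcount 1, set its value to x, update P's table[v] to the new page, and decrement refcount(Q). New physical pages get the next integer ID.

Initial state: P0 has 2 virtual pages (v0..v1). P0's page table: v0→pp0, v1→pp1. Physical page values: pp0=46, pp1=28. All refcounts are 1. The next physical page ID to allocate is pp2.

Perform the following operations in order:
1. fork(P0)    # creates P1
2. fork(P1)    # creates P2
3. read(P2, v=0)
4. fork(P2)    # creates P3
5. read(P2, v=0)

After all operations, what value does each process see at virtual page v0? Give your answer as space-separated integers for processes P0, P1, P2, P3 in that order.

Answer: 46 46 46 46

Derivation:
Op 1: fork(P0) -> P1. 2 ppages; refcounts: pp0:2 pp1:2
Op 2: fork(P1) -> P2. 2 ppages; refcounts: pp0:3 pp1:3
Op 3: read(P2, v0) -> 46. No state change.
Op 4: fork(P2) -> P3. 2 ppages; refcounts: pp0:4 pp1:4
Op 5: read(P2, v0) -> 46. No state change.
P0: v0 -> pp0 = 46
P1: v0 -> pp0 = 46
P2: v0 -> pp0 = 46
P3: v0 -> pp0 = 46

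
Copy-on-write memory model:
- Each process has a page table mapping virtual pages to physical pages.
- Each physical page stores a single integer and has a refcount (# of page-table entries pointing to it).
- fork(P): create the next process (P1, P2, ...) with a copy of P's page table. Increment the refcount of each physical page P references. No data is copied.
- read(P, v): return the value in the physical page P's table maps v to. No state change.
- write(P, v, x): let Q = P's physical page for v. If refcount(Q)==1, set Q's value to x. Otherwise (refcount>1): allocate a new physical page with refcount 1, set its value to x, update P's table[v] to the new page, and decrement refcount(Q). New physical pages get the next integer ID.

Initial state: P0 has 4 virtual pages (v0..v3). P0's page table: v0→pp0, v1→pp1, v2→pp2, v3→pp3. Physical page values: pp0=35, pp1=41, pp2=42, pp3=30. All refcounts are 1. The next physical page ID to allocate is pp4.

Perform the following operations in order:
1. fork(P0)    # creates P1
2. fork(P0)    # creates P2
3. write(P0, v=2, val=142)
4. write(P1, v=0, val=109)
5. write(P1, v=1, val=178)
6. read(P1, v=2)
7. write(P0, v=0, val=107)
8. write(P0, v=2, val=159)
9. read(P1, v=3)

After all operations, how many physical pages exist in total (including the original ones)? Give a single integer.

Answer: 8

Derivation:
Op 1: fork(P0) -> P1. 4 ppages; refcounts: pp0:2 pp1:2 pp2:2 pp3:2
Op 2: fork(P0) -> P2. 4 ppages; refcounts: pp0:3 pp1:3 pp2:3 pp3:3
Op 3: write(P0, v2, 142). refcount(pp2)=3>1 -> COPY to pp4. 5 ppages; refcounts: pp0:3 pp1:3 pp2:2 pp3:3 pp4:1
Op 4: write(P1, v0, 109). refcount(pp0)=3>1 -> COPY to pp5. 6 ppages; refcounts: pp0:2 pp1:3 pp2:2 pp3:3 pp4:1 pp5:1
Op 5: write(P1, v1, 178). refcount(pp1)=3>1 -> COPY to pp6. 7 ppages; refcounts: pp0:2 pp1:2 pp2:2 pp3:3 pp4:1 pp5:1 pp6:1
Op 6: read(P1, v2) -> 42. No state change.
Op 7: write(P0, v0, 107). refcount(pp0)=2>1 -> COPY to pp7. 8 ppages; refcounts: pp0:1 pp1:2 pp2:2 pp3:3 pp4:1 pp5:1 pp6:1 pp7:1
Op 8: write(P0, v2, 159). refcount(pp4)=1 -> write in place. 8 ppages; refcounts: pp0:1 pp1:2 pp2:2 pp3:3 pp4:1 pp5:1 pp6:1 pp7:1
Op 9: read(P1, v3) -> 30. No state change.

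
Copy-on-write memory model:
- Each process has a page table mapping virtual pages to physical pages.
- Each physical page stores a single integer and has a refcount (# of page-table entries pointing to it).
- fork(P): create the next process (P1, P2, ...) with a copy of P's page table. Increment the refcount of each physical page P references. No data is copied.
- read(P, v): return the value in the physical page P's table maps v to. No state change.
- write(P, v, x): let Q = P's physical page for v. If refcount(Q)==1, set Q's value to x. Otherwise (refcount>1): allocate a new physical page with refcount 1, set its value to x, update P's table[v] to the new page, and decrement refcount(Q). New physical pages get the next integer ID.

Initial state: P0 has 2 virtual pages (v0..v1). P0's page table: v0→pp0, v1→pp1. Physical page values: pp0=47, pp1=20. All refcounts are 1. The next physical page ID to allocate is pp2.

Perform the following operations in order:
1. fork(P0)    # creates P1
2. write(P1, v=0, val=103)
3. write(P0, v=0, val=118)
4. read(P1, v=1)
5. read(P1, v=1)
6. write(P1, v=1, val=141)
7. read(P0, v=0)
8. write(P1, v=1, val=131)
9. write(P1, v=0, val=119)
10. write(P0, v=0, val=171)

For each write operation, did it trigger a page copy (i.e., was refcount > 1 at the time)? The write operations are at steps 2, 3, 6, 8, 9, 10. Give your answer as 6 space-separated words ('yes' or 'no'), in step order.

Op 1: fork(P0) -> P1. 2 ppages; refcounts: pp0:2 pp1:2
Op 2: write(P1, v0, 103). refcount(pp0)=2>1 -> COPY to pp2. 3 ppages; refcounts: pp0:1 pp1:2 pp2:1
Op 3: write(P0, v0, 118). refcount(pp0)=1 -> write in place. 3 ppages; refcounts: pp0:1 pp1:2 pp2:1
Op 4: read(P1, v1) -> 20. No state change.
Op 5: read(P1, v1) -> 20. No state change.
Op 6: write(P1, v1, 141). refcount(pp1)=2>1 -> COPY to pp3. 4 ppages; refcounts: pp0:1 pp1:1 pp2:1 pp3:1
Op 7: read(P0, v0) -> 118. No state change.
Op 8: write(P1, v1, 131). refcount(pp3)=1 -> write in place. 4 ppages; refcounts: pp0:1 pp1:1 pp2:1 pp3:1
Op 9: write(P1, v0, 119). refcount(pp2)=1 -> write in place. 4 ppages; refcounts: pp0:1 pp1:1 pp2:1 pp3:1
Op 10: write(P0, v0, 171). refcount(pp0)=1 -> write in place. 4 ppages; refcounts: pp0:1 pp1:1 pp2:1 pp3:1

yes no yes no no no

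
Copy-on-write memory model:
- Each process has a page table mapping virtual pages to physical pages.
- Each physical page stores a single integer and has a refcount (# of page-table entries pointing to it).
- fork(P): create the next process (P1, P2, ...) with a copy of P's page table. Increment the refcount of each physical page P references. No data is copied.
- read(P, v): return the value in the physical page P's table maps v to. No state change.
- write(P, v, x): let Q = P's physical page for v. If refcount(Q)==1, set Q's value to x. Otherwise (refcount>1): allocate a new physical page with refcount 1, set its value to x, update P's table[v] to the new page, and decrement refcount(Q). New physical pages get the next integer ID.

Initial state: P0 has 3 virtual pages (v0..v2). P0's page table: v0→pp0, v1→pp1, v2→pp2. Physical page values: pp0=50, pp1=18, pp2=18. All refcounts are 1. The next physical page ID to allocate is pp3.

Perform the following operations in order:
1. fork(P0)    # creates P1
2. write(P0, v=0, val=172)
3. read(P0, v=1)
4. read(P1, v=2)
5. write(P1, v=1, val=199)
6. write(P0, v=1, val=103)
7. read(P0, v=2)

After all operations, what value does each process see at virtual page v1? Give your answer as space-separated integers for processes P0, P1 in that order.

Op 1: fork(P0) -> P1. 3 ppages; refcounts: pp0:2 pp1:2 pp2:2
Op 2: write(P0, v0, 172). refcount(pp0)=2>1 -> COPY to pp3. 4 ppages; refcounts: pp0:1 pp1:2 pp2:2 pp3:1
Op 3: read(P0, v1) -> 18. No state change.
Op 4: read(P1, v2) -> 18. No state change.
Op 5: write(P1, v1, 199). refcount(pp1)=2>1 -> COPY to pp4. 5 ppages; refcounts: pp0:1 pp1:1 pp2:2 pp3:1 pp4:1
Op 6: write(P0, v1, 103). refcount(pp1)=1 -> write in place. 5 ppages; refcounts: pp0:1 pp1:1 pp2:2 pp3:1 pp4:1
Op 7: read(P0, v2) -> 18. No state change.
P0: v1 -> pp1 = 103
P1: v1 -> pp4 = 199

Answer: 103 199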